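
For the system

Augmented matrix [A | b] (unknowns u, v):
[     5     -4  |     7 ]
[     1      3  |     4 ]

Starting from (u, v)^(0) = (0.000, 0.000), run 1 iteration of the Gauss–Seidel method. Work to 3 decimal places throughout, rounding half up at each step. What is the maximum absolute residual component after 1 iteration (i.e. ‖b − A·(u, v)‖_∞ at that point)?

Iteration 1:
  u = (7 - (-4)·0.000) / (5) = 1.400
  v = (4 - (1)·1.400) / (3) = 0.867
Residual b − A·x = (3.468, -0.001); ∞-norm = 3.468

3.468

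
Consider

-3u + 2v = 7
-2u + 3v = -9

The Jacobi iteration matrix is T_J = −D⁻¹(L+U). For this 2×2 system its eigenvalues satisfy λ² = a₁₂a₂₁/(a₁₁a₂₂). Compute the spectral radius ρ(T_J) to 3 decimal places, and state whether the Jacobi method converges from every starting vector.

0.667

a₁₂a₂₁/(a₁₁a₂₂) = (2)·(-2) / ((-3)·(3)) = 0.444444
ρ = √|0.444444| = √0.444444 = 0.667
ρ < 1, so Jacobi converges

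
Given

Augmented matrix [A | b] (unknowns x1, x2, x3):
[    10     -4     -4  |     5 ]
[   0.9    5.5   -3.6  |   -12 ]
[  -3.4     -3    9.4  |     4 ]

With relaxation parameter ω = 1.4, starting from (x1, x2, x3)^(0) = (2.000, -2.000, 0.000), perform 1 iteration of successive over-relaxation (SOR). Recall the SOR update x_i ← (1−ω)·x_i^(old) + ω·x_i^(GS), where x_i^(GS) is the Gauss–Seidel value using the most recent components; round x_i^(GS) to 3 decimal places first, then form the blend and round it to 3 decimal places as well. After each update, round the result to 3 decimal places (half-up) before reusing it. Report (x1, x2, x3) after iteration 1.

(-1.220, -1.975, -0.904)

Iteration 1:
  x1: GS value = (5 - (-4)·-2.000 - (-4)·0.000) / (10) = -0.300;  x1 ← (1−ω)·2.000 + ω·-0.300 = -1.220
  x2: GS value = (-12 - (0.9)·-1.220 - (-3.6)·0.000) / (5.5) = -1.982;  x2 ← (1−ω)·-2.000 + ω·-1.982 = -1.975
  x3: GS value = (4 - (-3.4)·-1.220 - (-3)·-1.975) / (9.4) = -0.646;  x3 ← (1−ω)·0.000 + ω·-0.646 = -0.904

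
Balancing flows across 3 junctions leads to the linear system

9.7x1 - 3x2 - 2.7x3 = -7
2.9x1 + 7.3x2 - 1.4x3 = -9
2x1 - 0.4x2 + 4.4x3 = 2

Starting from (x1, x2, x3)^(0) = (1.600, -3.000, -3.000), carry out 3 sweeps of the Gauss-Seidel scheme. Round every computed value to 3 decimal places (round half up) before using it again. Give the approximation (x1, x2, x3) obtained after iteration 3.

(-0.767, -0.805, 0.730)

Iteration 1:
  x1 = (-7 - (-3)·-3.000 - (-2.7)·-3.000) / (9.7) = -2.485
  x2 = (-9 - (2.9)·-2.485 - (-1.4)·-3.000) / (7.3) = -0.821
  x3 = (2 - (2)·-2.485 - (-0.4)·-0.821) / (4.4) = 1.509
Iteration 2:
  x1 = (-7 - (-3)·-0.821 - (-2.7)·1.509) / (9.7) = -0.556
  x2 = (-9 - (2.9)·-0.556 - (-1.4)·1.509) / (7.3) = -0.723
  x3 = (2 - (2)·-0.556 - (-0.4)·-0.723) / (4.4) = 0.642
Iteration 3:
  x1 = (-7 - (-3)·-0.723 - (-2.7)·0.642) / (9.7) = -0.767
  x2 = (-9 - (2.9)·-0.767 - (-1.4)·0.642) / (7.3) = -0.805
  x3 = (2 - (2)·-0.767 - (-0.4)·-0.805) / (4.4) = 0.730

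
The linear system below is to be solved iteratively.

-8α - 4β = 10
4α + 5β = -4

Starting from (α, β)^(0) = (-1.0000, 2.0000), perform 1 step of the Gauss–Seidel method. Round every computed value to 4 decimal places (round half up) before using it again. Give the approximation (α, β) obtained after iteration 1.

Iteration 1:
  α = (10 - (-4)·2.0000) / (-8) = -2.2500
  β = (-4 - (4)·-2.2500) / (5) = 1.0000

(-2.2500, 1.0000)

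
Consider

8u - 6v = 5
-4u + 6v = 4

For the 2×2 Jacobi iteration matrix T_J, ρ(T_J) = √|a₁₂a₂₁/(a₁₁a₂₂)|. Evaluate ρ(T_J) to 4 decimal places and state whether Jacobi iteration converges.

a₁₂a₂₁/(a₁₁a₂₂) = (-6)·(-4) / ((8)·(6)) = 0.500000
ρ = √|0.500000| = √0.500000 = 0.7071
ρ < 1, so Jacobi converges

0.7071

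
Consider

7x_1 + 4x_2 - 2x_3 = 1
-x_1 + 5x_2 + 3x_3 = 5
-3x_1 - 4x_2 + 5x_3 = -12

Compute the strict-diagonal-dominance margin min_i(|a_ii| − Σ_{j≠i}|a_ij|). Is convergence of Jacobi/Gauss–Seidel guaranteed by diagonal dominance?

row 1: |7| − (4+2) = 1
row 2: |5| − (1+3) = 1
row 3: |5| − (3+4) = -2
minimum over rows = -2 → not strictly diagonally dominant

-2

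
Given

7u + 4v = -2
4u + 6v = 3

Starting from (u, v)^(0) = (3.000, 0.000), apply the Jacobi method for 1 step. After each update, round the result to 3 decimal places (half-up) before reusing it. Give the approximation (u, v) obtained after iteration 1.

Iteration 1:
  u = (-2 - (4)·0.000) / (7) = -0.286
  v = (3 - (4)·3.000) / (6) = -1.500

(-0.286, -1.500)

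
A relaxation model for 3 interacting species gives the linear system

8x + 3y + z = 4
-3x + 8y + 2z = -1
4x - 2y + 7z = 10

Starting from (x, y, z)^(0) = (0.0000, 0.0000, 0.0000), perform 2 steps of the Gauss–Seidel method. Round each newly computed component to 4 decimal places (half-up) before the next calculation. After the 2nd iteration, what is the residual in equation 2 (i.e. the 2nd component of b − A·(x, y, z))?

Iteration 1:
  x = (4 - (3)·0.0000 - (1)·0.0000) / (8) = 0.5000
  y = (-1 - (-3)·0.5000 - (2)·0.0000) / (8) = 0.0625
  z = (10 - (4)·0.5000 - (-2)·0.0625) / (7) = 1.1607
Iteration 2:
  x = (4 - (3)·0.0625 - (1)·1.1607) / (8) = 0.3315
  y = (-1 - (-3)·0.3315 - (2)·1.1607) / (8) = -0.2909
  z = (10 - (4)·0.3315 - (-2)·-0.2909) / (7) = 1.1560
Residual b − A·x = (1.0647, 0.0097, 0.0002)

0.0097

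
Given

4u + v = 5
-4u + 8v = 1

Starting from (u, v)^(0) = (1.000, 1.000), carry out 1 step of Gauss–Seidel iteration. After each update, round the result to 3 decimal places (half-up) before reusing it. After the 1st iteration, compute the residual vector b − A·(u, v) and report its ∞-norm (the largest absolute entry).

Iteration 1:
  u = (5 - (1)·1.000) / (4) = 1.000
  v = (1 - (-4)·1.000) / (8) = 0.625
Residual b − A·x = (0.375, 0.000); ∞-norm = 0.375

0.375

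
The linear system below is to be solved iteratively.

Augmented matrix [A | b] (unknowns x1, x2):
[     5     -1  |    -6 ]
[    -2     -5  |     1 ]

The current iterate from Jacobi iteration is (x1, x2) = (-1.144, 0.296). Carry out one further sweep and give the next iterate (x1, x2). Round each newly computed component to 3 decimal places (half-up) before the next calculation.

One sweep:
  x1 = (-6 - (-1)·0.296) / (5) = -1.141
  x2 = (1 - (-2)·-1.144) / (-5) = 0.258

(-1.141, 0.258)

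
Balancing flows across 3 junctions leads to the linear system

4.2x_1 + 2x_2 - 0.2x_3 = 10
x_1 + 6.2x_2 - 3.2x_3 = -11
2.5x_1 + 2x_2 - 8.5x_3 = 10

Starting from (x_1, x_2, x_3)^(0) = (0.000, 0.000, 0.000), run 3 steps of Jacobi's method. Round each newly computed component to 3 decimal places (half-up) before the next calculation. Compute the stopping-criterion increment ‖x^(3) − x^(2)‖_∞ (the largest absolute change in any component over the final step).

0.485

Iteration 1:
  x_1 = (10 - (2)·0.000 - (-0.2)·0.000) / (4.2) = 2.381
  x_2 = (-11 - (1)·0.000 - (-3.2)·0.000) / (6.2) = -1.774
  x_3 = (10 - (2.5)·0.000 - (2)·0.000) / (-8.5) = -1.176
Iteration 2:
  x_1 = (10 - (2)·-1.774 - (-0.2)·-1.176) / (4.2) = 3.170
  x_2 = (-11 - (1)·2.381 - (-3.2)·-1.176) / (6.2) = -2.765
  x_3 = (10 - (2.5)·2.381 - (2)·-1.774) / (-8.5) = -0.894
Iteration 3:
  x_1 = (10 - (2)·-2.765 - (-0.2)·-0.894) / (4.2) = 3.655
  x_2 = (-11 - (1)·3.170 - (-3.2)·-0.894) / (6.2) = -2.747
  x_3 = (10 - (2.5)·3.170 - (2)·-2.765) / (-8.5) = -0.895
Change: (0.485, 0.018, -0.001) → max |·| = 0.485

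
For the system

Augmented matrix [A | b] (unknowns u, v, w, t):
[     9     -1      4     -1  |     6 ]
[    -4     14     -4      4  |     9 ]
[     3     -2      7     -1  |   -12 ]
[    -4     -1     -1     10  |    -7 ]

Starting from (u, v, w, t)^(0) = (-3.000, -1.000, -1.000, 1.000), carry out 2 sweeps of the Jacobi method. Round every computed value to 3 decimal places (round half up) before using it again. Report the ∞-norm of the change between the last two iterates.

Iteration 1:
  u = (6 - (-1)·-1.000 - (4)·-1.000 - (-1)·1.000) / (9) = 1.111
  v = (9 - (-4)·-3.000 - (-4)·-1.000 - (4)·1.000) / (14) = -0.786
  w = (-12 - (3)·-3.000 - (-2)·-1.000 - (-1)·1.000) / (7) = -0.571
  t = (-7 - (-4)·-3.000 - (-1)·-1.000 - (-1)·-1.000) / (10) = -2.100
Iteration 2:
  u = (6 - (-1)·-0.786 - (4)·-0.571 - (-1)·-2.100) / (9) = 0.600
  v = (9 - (-4)·1.111 - (-4)·-0.571 - (4)·-2.100) / (14) = 1.397
  w = (-12 - (3)·1.111 - (-2)·-0.786 - (-1)·-2.100) / (7) = -2.715
  t = (-7 - (-4)·1.111 - (-1)·-0.786 - (-1)·-0.571) / (10) = -0.391
Change: (-0.511, 2.183, -2.144, 1.709) → max |·| = 2.183

2.183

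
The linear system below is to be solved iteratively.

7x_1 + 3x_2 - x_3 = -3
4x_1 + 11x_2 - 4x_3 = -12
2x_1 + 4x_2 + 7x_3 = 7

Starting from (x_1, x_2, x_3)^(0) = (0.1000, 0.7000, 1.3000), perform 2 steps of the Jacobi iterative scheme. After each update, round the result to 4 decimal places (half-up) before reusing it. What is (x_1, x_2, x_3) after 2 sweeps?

(-0.0664, -0.6857, 1.5291)

Iteration 1:
  x_1 = (-3 - (3)·0.7000 - (-1)·1.3000) / (7) = -0.5429
  x_2 = (-12 - (4)·0.1000 - (-4)·1.3000) / (11) = -0.6545
  x_3 = (7 - (2)·0.1000 - (4)·0.7000) / (7) = 0.5714
Iteration 2:
  x_1 = (-3 - (3)·-0.6545 - (-1)·0.5714) / (7) = -0.0664
  x_2 = (-12 - (4)·-0.5429 - (-4)·0.5714) / (11) = -0.6857
  x_3 = (7 - (2)·-0.5429 - (4)·-0.6545) / (7) = 1.5291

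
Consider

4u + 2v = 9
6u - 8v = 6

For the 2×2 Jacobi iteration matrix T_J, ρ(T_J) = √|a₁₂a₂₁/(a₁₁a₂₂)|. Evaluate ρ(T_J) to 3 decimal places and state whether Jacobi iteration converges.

a₁₂a₂₁/(a₁₁a₂₂) = (2)·(6) / ((4)·(-8)) = -0.375000
ρ = √|-0.375000| = √0.375000 = 0.612
ρ < 1, so Jacobi converges

0.612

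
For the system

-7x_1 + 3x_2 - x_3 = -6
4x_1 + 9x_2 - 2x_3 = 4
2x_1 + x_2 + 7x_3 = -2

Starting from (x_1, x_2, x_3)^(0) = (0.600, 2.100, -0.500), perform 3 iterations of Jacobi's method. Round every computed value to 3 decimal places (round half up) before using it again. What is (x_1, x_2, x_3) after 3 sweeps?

Iteration 1:
  x_1 = (-6 - (3)·2.100 - (-1)·-0.500) / (-7) = 1.829
  x_2 = (4 - (4)·0.600 - (-2)·-0.500) / (9) = 0.067
  x_3 = (-2 - (2)·0.600 - (1)·2.100) / (7) = -0.757
Iteration 2:
  x_1 = (-6 - (3)·0.067 - (-1)·-0.757) / (-7) = 0.994
  x_2 = (4 - (4)·1.829 - (-2)·-0.757) / (9) = -0.537
  x_3 = (-2 - (2)·1.829 - (1)·0.067) / (7) = -0.818
Iteration 3:
  x_1 = (-6 - (3)·-0.537 - (-1)·-0.818) / (-7) = 0.744
  x_2 = (4 - (4)·0.994 - (-2)·-0.818) / (9) = -0.179
  x_3 = (-2 - (2)·0.994 - (1)·-0.537) / (7) = -0.493

(0.744, -0.179, -0.493)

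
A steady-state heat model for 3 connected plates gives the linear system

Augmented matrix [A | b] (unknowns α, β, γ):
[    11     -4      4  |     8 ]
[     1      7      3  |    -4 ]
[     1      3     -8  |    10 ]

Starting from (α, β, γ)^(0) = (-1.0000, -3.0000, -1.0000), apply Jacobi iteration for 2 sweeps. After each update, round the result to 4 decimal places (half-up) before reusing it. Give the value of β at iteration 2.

0.5000

Iteration 1:
  α = (8 - (-4)·-3.0000 - (4)·-1.0000) / (11) = 0.0000
  β = (-4 - (1)·-1.0000 - (3)·-1.0000) / (7) = 0.0000
  γ = (10 - (1)·-1.0000 - (3)·-3.0000) / (-8) = -2.5000
Iteration 2:
  α = (8 - (-4)·0.0000 - (4)·-2.5000) / (11) = 1.6364
  β = (-4 - (1)·0.0000 - (3)·-2.5000) / (7) = 0.5000
  γ = (10 - (1)·0.0000 - (3)·0.0000) / (-8) = -1.2500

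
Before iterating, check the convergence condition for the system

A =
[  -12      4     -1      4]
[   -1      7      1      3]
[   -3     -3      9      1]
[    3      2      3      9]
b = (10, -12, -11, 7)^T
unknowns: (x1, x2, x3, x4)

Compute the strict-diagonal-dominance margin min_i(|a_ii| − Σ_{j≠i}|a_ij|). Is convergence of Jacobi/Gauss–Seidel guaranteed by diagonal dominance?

1

row 1: |-12| − (4+1+4) = 3
row 2: |7| − (1+1+3) = 2
row 3: |9| − (3+3+1) = 2
row 4: |9| − (3+2+3) = 1
minimum over rows = 1 → strictly diagonally dominant (convergence guaranteed)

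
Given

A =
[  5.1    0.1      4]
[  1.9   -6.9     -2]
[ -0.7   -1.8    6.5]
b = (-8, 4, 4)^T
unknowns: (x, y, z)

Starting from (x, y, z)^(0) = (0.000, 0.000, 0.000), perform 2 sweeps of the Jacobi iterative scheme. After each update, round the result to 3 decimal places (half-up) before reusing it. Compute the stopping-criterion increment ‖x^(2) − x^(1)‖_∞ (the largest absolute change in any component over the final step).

Iteration 1:
  x = (-8 - (0.1)·0.000 - (4)·0.000) / (5.1) = -1.569
  y = (4 - (1.9)·0.000 - (-2)·0.000) / (-6.9) = -0.580
  z = (4 - (-0.7)·0.000 - (-1.8)·0.000) / (6.5) = 0.615
Iteration 2:
  x = (-8 - (0.1)·-0.580 - (4)·0.615) / (5.1) = -2.040
  y = (4 - (1.9)·-1.569 - (-2)·0.615) / (-6.9) = -1.190
  z = (4 - (-0.7)·-1.569 - (-1.8)·-0.580) / (6.5) = 0.286
Change: (-0.471, -0.610, -0.329) → max |·| = 0.610

0.610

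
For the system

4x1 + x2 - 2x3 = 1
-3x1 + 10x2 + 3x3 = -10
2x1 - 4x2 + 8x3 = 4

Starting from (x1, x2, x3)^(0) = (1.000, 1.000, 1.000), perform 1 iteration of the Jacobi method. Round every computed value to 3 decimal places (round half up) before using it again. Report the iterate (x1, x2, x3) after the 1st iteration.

(0.500, -1.000, 0.750)

Iteration 1:
  x1 = (1 - (1)·1.000 - (-2)·1.000) / (4) = 0.500
  x2 = (-10 - (-3)·1.000 - (3)·1.000) / (10) = -1.000
  x3 = (4 - (2)·1.000 - (-4)·1.000) / (8) = 0.750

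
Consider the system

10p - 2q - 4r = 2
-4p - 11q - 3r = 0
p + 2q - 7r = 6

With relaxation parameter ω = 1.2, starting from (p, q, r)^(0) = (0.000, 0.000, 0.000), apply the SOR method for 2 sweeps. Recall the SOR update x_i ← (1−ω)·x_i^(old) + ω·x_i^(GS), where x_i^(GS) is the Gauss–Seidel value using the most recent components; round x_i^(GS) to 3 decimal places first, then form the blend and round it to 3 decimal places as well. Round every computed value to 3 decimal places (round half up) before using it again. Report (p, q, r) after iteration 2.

(-0.324, 0.497, -0.708)

Iteration 1:
  p: GS value = (2 - (-2)·0.000 - (-4)·0.000) / (10) = 0.200;  p ← (1−ω)·0.000 + ω·0.200 = 0.240
  q: GS value = (0 - (-4)·0.240 - (-3)·0.000) / (-11) = -0.087;  q ← (1−ω)·0.000 + ω·-0.087 = -0.104
  r: GS value = (6 - (1)·0.240 - (2)·-0.104) / (-7) = -0.853;  r ← (1−ω)·0.000 + ω·-0.853 = -1.024
Iteration 2:
  p: GS value = (2 - (-2)·-0.104 - (-4)·-1.024) / (10) = -0.230;  p ← (1−ω)·0.240 + ω·-0.230 = -0.324
  q: GS value = (0 - (-4)·-0.324 - (-3)·-1.024) / (-11) = 0.397;  q ← (1−ω)·-0.104 + ω·0.397 = 0.497
  r: GS value = (6 - (1)·-0.324 - (2)·0.497) / (-7) = -0.761;  r ← (1−ω)·-1.024 + ω·-0.761 = -0.708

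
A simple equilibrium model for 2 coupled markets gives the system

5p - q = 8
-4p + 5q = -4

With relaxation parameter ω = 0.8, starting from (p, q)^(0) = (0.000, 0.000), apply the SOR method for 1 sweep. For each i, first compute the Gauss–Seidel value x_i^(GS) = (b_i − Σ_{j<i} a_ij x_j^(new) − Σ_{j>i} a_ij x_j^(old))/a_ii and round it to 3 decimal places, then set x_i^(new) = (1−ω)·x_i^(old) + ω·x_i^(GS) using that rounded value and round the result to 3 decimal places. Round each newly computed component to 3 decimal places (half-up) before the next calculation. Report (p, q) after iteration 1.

Iteration 1:
  p: GS value = (8 - (-1)·0.000) / (5) = 1.600;  p ← (1−ω)·0.000 + ω·1.600 = 1.280
  q: GS value = (-4 - (-4)·1.280) / (5) = 0.224;  q ← (1−ω)·0.000 + ω·0.224 = 0.179

(1.280, 0.179)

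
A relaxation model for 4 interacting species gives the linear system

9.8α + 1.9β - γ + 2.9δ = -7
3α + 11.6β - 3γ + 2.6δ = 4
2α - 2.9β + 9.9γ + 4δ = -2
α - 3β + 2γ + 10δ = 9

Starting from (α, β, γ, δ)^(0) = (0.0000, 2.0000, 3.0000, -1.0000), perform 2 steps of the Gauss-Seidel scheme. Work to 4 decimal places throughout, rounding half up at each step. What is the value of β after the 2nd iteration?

0.5903

Iteration 1:
  α = (-7 - (1.9)·2.0000 - (-1)·3.0000 - (2.9)·-1.0000) / (9.8) = -0.5000
  β = (4 - (3)·-0.5000 - (-3)·3.0000 - (2.6)·-1.0000) / (11.6) = 1.4741
  γ = (-2 - (2)·-0.5000 - (-2.9)·1.4741 - (4)·-1.0000) / (9.9) = 0.7348
  δ = (9 - (1)·-0.5000 - (-3)·1.4741 - (2)·0.7348) / (10) = 1.2453
Iteration 2:
  α = (-7 - (1.9)·1.4741 - (-1)·0.7348 - (2.9)·1.2453) / (9.8) = -1.2936
  β = (4 - (3)·-1.2936 - (-3)·0.7348 - (2.6)·1.2453) / (11.6) = 0.5903
  γ = (-2 - (2)·-1.2936 - (-2.9)·0.5903 - (4)·1.2453) / (9.9) = -0.2709
  δ = (9 - (1)·-1.2936 - (-3)·0.5903 - (2)·-0.2709) / (10) = 1.2606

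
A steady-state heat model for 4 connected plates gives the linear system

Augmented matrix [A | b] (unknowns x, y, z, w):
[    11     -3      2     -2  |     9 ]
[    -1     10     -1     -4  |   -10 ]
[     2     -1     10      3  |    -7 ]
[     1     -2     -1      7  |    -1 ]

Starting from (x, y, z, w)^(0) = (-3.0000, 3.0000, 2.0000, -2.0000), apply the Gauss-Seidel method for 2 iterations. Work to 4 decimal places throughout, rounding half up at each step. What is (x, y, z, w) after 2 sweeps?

(0.3461, -1.3149, -0.6710, -0.6638)

Iteration 1:
  x = (9 - (-3)·3.0000 - (2)·2.0000 - (-2)·-2.0000) / (11) = 0.9091
  y = (-10 - (-1)·0.9091 - (-1)·2.0000 - (-4)·-2.0000) / (10) = -1.5091
  z = (-7 - (2)·0.9091 - (-1)·-1.5091 - (3)·-2.0000) / (10) = -0.4327
  w = (-1 - (1)·0.9091 - (-2)·-1.5091 - (-1)·-0.4327) / (7) = -0.7657
Iteration 2:
  x = (9 - (-3)·-1.5091 - (2)·-0.4327 - (-2)·-0.7657) / (11) = 0.3461
  y = (-10 - (-1)·0.3461 - (-1)·-0.4327 - (-4)·-0.7657) / (10) = -1.3149
  z = (-7 - (2)·0.3461 - (-1)·-1.3149 - (3)·-0.7657) / (10) = -0.6710
  w = (-1 - (1)·0.3461 - (-2)·-1.3149 - (-1)·-0.6710) / (7) = -0.6638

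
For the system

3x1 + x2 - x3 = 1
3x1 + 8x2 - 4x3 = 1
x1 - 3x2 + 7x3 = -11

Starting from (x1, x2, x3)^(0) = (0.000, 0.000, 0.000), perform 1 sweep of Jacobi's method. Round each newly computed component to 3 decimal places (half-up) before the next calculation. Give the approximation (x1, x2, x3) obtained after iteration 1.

Iteration 1:
  x1 = (1 - (1)·0.000 - (-1)·0.000) / (3) = 0.333
  x2 = (1 - (3)·0.000 - (-4)·0.000) / (8) = 0.125
  x3 = (-11 - (1)·0.000 - (-3)·0.000) / (7) = -1.571

(0.333, 0.125, -1.571)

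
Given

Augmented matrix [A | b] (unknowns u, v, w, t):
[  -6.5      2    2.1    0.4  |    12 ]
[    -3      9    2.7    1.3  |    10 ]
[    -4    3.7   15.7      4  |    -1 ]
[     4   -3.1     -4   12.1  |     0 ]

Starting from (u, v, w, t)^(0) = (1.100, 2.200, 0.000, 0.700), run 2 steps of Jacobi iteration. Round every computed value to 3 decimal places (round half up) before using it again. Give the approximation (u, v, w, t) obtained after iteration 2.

Iteration 1:
  u = (12 - (2)·2.200 - (2.1)·0.000 - (0.4)·0.700) / (-6.5) = -1.126
  v = (10 - (-3)·1.100 - (2.7)·0.000 - (1.3)·0.700) / (9) = 1.377
  w = (-1 - (-4)·1.100 - (3.7)·2.200 - (4)·0.700) / (15.7) = -0.480
  t = (0 - (4)·1.100 - (-3.1)·2.200 - (-4)·0.000) / (12.1) = 0.200
Iteration 2:
  u = (12 - (2)·1.377 - (2.1)·-0.480 - (0.4)·0.200) / (-6.5) = -1.565
  v = (10 - (-3)·-1.126 - (2.7)·-0.480 - (1.3)·0.200) / (9) = 0.851
  w = (-1 - (-4)·-1.126 - (3.7)·1.377 - (4)·0.200) / (15.7) = -0.726
  t = (0 - (4)·-1.126 - (-3.1)·1.377 - (-4)·-0.480) / (12.1) = 0.566

(-1.565, 0.851, -0.726, 0.566)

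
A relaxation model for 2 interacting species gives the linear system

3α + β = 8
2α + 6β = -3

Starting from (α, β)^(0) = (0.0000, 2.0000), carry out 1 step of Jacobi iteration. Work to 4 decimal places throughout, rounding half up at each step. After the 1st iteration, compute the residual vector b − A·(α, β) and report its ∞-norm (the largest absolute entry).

4.0000

Iteration 1:
  α = (8 - (1)·2.0000) / (3) = 2.0000
  β = (-3 - (2)·0.0000) / (6) = -0.5000
Residual b − A·x = (2.5000, -4.0000); ∞-norm = 4.0000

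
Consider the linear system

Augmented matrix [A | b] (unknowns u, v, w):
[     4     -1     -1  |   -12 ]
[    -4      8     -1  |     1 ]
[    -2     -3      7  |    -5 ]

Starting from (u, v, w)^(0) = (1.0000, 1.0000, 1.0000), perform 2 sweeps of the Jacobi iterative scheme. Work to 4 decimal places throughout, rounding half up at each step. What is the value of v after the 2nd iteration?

-1.1250

Iteration 1:
  u = (-12 - (-1)·1.0000 - (-1)·1.0000) / (4) = -2.5000
  v = (1 - (-4)·1.0000 - (-1)·1.0000) / (8) = 0.7500
  w = (-5 - (-2)·1.0000 - (-3)·1.0000) / (7) = 0.0000
Iteration 2:
  u = (-12 - (-1)·0.7500 - (-1)·0.0000) / (4) = -2.8125
  v = (1 - (-4)·-2.5000 - (-1)·0.0000) / (8) = -1.1250
  w = (-5 - (-2)·-2.5000 - (-3)·0.7500) / (7) = -1.1071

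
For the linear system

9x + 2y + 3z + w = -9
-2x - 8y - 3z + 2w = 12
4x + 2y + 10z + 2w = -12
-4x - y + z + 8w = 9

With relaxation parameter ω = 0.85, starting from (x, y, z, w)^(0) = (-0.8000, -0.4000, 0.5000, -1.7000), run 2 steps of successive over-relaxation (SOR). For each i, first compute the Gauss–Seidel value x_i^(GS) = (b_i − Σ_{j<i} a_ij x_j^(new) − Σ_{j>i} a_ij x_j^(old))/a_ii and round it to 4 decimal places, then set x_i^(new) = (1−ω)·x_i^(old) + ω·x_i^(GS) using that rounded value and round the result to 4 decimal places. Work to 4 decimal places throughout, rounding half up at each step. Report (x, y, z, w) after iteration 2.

Iteration 1:
  x: GS value = (-9 - (2)·-0.4000 - (3)·0.5000 - (1)·-1.7000) / (9) = -0.8889;  x ← (1−ω)·-0.8000 + ω·-0.8889 = -0.8756
  y: GS value = (12 - (-2)·-0.8756 - (-3)·0.5000 - (2)·-1.7000) / (-8) = -1.8936;  y ← (1−ω)·-0.4000 + ω·-1.8936 = -1.6696
  z: GS value = (-12 - (4)·-0.8756 - (2)·-1.6696 - (2)·-1.7000) / (10) = -0.1758;  z ← (1−ω)·0.5000 + ω·-0.1758 = -0.0744
  w: GS value = (9 - (-4)·-0.8756 - (-1)·-1.6696 - (1)·-0.0744) / (8) = 0.4878;  w ← (1−ω)·-1.7000 + ω·0.4878 = 0.1596
Iteration 2:
  x: GS value = (-9 - (2)·-1.6696 - (3)·-0.0744 - (1)·0.1596) / (9) = -0.6219;  x ← (1−ω)·-0.8756 + ω·-0.6219 = -0.6600
  y: GS value = (12 - (-2)·-0.6600 - (-3)·-0.0744 - (2)·0.1596) / (-8) = -1.2672;  y ← (1−ω)·-1.6696 + ω·-1.2672 = -1.3276
  z: GS value = (-12 - (4)·-0.6600 - (2)·-1.3276 - (2)·0.1596) / (10) = -0.7024;  z ← (1−ω)·-0.0744 + ω·-0.7024 = -0.6082
  w: GS value = (9 - (-4)·-0.6600 - (-1)·-1.3276 - (1)·-0.6082) / (8) = 0.7051;  w ← (1−ω)·0.1596 + ω·0.7051 = 0.6233

(-0.6600, -1.3276, -0.6082, 0.6233)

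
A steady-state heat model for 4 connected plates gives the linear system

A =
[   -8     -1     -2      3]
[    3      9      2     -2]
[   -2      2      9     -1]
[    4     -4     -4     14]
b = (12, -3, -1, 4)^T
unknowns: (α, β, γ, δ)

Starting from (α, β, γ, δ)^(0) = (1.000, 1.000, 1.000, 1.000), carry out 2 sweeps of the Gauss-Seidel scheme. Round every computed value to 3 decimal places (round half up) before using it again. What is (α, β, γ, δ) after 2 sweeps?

(-1.182, 0.289, -0.365, 0.602)

Iteration 1:
  α = (12 - (-1)·1.000 - (-2)·1.000 - (3)·1.000) / (-8) = -1.500
  β = (-3 - (3)·-1.500 - (2)·1.000 - (-2)·1.000) / (9) = 0.167
  γ = (-1 - (-2)·-1.500 - (2)·0.167 - (-1)·1.000) / (9) = -0.370
  δ = (4 - (4)·-1.500 - (-4)·0.167 - (-4)·-0.370) / (14) = 0.656
Iteration 2:
  α = (12 - (-1)·0.167 - (-2)·-0.370 - (3)·0.656) / (-8) = -1.182
  β = (-3 - (3)·-1.182 - (2)·-0.370 - (-2)·0.656) / (9) = 0.289
  γ = (-1 - (-2)·-1.182 - (2)·0.289 - (-1)·0.656) / (9) = -0.365
  δ = (4 - (4)·-1.182 - (-4)·0.289 - (-4)·-0.365) / (14) = 0.602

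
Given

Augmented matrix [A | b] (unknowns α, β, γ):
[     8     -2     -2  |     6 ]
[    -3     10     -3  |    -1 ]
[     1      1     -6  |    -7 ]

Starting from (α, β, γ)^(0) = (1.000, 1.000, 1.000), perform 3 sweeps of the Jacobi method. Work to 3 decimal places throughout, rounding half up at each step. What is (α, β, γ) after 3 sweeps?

(1.296, 0.712, 1.496)

Iteration 1:
  α = (6 - (-2)·1.000 - (-2)·1.000) / (8) = 1.250
  β = (-1 - (-3)·1.000 - (-3)·1.000) / (10) = 0.500
  γ = (-7 - (1)·1.000 - (1)·1.000) / (-6) = 1.500
Iteration 2:
  α = (6 - (-2)·0.500 - (-2)·1.500) / (8) = 1.250
  β = (-1 - (-3)·1.250 - (-3)·1.500) / (10) = 0.725
  γ = (-7 - (1)·1.250 - (1)·0.500) / (-6) = 1.458
Iteration 3:
  α = (6 - (-2)·0.725 - (-2)·1.458) / (8) = 1.296
  β = (-1 - (-3)·1.250 - (-3)·1.458) / (10) = 0.712
  γ = (-7 - (1)·1.250 - (1)·0.725) / (-6) = 1.496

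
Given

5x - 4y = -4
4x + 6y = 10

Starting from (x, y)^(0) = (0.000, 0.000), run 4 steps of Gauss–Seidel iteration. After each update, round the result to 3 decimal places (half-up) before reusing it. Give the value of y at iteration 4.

Iteration 1:
  x = (-4 - (-4)·0.000) / (5) = -0.800
  y = (10 - (4)·-0.800) / (6) = 2.200
Iteration 2:
  x = (-4 - (-4)·2.200) / (5) = 0.960
  y = (10 - (4)·0.960) / (6) = 1.027
Iteration 3:
  x = (-4 - (-4)·1.027) / (5) = 0.022
  y = (10 - (4)·0.022) / (6) = 1.652
Iteration 4:
  x = (-4 - (-4)·1.652) / (5) = 0.522
  y = (10 - (4)·0.522) / (6) = 1.319

1.319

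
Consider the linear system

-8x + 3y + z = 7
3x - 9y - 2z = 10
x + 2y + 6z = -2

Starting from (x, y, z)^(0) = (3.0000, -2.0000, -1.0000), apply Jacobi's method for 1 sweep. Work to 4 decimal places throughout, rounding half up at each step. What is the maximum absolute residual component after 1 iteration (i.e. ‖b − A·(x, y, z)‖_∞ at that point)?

Iteration 1:
  x = (7 - (3)·-2.0000 - (1)·-1.0000) / (-8) = -1.7500
  y = (10 - (3)·3.0000 - (-2)·-1.0000) / (-9) = 0.1111
  z = (-2 - (1)·3.0000 - (2)·-2.0000) / (6) = -0.1667
Residual b − A·x = (-7.1666, 15.9165, 0.5280); ∞-norm = 15.9165

15.9165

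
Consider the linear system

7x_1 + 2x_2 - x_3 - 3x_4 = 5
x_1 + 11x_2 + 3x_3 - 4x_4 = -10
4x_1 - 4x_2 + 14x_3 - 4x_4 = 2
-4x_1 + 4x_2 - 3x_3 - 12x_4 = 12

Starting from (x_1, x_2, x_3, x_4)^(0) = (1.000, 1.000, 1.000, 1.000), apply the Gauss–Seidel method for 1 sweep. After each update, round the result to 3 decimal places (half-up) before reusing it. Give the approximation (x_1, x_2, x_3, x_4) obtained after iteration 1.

Iteration 1:
  x_1 = (5 - (2)·1.000 - (-1)·1.000 - (-3)·1.000) / (7) = 1.000
  x_2 = (-10 - (1)·1.000 - (3)·1.000 - (-4)·1.000) / (11) = -0.909
  x_3 = (2 - (4)·1.000 - (-4)·-0.909 - (-4)·1.000) / (14) = -0.117
  x_4 = (12 - (-4)·1.000 - (4)·-0.909 - (-3)·-0.117) / (-12) = -1.607

(1.000, -0.909, -0.117, -1.607)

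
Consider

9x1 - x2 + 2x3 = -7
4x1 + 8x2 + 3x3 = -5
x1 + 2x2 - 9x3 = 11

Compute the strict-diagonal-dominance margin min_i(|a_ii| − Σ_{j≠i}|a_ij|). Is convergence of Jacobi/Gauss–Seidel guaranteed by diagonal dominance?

row 1: |9| − (1+2) = 6
row 2: |8| − (4+3) = 1
row 3: |-9| − (1+2) = 6
minimum over rows = 1 → strictly diagonally dominant (convergence guaranteed)

1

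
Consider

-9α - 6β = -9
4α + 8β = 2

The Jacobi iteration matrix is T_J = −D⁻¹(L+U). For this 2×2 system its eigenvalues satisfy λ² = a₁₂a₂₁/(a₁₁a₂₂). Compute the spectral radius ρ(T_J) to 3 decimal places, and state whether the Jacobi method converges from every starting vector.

a₁₂a₂₁/(a₁₁a₂₂) = (-6)·(4) / ((-9)·(8)) = 0.333333
ρ = √|0.333333| = √0.333333 = 0.577
ρ < 1, so Jacobi converges

0.577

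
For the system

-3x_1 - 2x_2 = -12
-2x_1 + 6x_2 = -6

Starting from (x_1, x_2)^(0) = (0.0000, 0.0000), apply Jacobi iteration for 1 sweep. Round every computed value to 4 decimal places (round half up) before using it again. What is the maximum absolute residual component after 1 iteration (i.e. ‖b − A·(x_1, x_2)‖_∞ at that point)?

Iteration 1:
  x_1 = (-12 - (-2)·0.0000) / (-3) = 4.0000
  x_2 = (-6 - (-2)·0.0000) / (6) = -1.0000
Residual b − A·x = (-2.0000, 8.0000); ∞-norm = 8.0000

8.0000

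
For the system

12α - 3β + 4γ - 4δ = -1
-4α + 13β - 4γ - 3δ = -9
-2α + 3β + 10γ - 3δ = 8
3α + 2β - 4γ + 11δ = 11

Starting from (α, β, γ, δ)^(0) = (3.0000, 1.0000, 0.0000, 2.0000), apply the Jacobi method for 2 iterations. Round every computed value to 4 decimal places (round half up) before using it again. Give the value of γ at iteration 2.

0.7590

Iteration 1:
  α = (-1 - (-3)·1.0000 - (4)·0.0000 - (-4)·2.0000) / (12) = 0.8333
  β = (-9 - (-4)·3.0000 - (-4)·0.0000 - (-3)·2.0000) / (13) = 0.6923
  γ = (8 - (-2)·3.0000 - (3)·1.0000 - (-3)·2.0000) / (10) = 1.7000
  δ = (11 - (3)·3.0000 - (2)·1.0000 - (-4)·0.0000) / (11) = 0.0000
Iteration 2:
  α = (-1 - (-3)·0.6923 - (4)·1.7000 - (-4)·0.0000) / (12) = -0.4769
  β = (-9 - (-4)·0.8333 - (-4)·1.7000 - (-3)·0.0000) / (13) = 0.0872
  γ = (8 - (-2)·0.8333 - (3)·0.6923 - (-3)·0.0000) / (10) = 0.7590
  δ = (11 - (3)·0.8333 - (2)·0.6923 - (-4)·1.7000) / (11) = 1.2650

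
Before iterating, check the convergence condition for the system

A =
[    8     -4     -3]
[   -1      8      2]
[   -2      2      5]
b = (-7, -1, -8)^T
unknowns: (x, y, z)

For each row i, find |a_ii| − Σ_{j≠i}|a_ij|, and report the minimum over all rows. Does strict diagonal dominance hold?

1

row 1: |8| − (4+3) = 1
row 2: |8| − (1+2) = 5
row 3: |5| − (2+2) = 1
minimum over rows = 1 → strictly diagonally dominant (convergence guaranteed)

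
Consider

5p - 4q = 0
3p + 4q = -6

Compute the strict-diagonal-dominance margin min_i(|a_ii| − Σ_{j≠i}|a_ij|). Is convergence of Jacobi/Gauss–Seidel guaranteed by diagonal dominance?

row 1: |5| − (4) = 1
row 2: |4| − (3) = 1
minimum over rows = 1 → strictly diagonally dominant (convergence guaranteed)

1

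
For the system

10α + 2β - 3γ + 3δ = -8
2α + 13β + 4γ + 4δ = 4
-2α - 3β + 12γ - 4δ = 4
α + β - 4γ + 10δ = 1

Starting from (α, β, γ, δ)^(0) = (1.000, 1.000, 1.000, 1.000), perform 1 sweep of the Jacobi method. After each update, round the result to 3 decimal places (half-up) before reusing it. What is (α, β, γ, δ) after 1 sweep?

(-1.000, -0.462, 1.083, 0.300)

Iteration 1:
  α = (-8 - (2)·1.000 - (-3)·1.000 - (3)·1.000) / (10) = -1.000
  β = (4 - (2)·1.000 - (4)·1.000 - (4)·1.000) / (13) = -0.462
  γ = (4 - (-2)·1.000 - (-3)·1.000 - (-4)·1.000) / (12) = 1.083
  δ = (1 - (1)·1.000 - (1)·1.000 - (-4)·1.000) / (10) = 0.300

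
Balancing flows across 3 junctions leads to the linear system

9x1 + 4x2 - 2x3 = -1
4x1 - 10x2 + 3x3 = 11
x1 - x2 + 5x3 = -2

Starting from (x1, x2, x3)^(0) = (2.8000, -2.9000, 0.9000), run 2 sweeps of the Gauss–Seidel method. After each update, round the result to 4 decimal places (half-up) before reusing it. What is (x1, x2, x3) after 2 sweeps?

(-0.1497, -1.3793, -0.6459)

Iteration 1:
  x1 = (-1 - (4)·-2.9000 - (-2)·0.9000) / (9) = 1.3778
  x2 = (11 - (4)·1.3778 - (3)·0.9000) / (-10) = -0.2789
  x3 = (-2 - (1)·1.3778 - (-1)·-0.2789) / (5) = -0.7313
Iteration 2:
  x1 = (-1 - (4)·-0.2789 - (-2)·-0.7313) / (9) = -0.1497
  x2 = (11 - (4)·-0.1497 - (3)·-0.7313) / (-10) = -1.3793
  x3 = (-2 - (1)·-0.1497 - (-1)·-1.3793) / (5) = -0.6459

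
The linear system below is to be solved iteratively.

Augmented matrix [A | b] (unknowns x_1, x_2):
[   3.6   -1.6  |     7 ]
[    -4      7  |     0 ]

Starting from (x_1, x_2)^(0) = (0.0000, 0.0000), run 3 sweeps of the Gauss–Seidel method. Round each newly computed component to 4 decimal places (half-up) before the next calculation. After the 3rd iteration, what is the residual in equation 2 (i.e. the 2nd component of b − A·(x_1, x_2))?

Iteration 1:
  x_1 = (7 - (-1.6)·0.0000) / (3.6) = 1.9444
  x_2 = (0 - (-4)·1.9444) / (7) = 1.1111
Iteration 2:
  x_1 = (7 - (-1.6)·1.1111) / (3.6) = 2.4383
  x_2 = (0 - (-4)·2.4383) / (7) = 1.3933
Iteration 3:
  x_1 = (7 - (-1.6)·1.3933) / (3.6) = 2.5637
  x_2 = (0 - (-4)·2.5637) / (7) = 1.4650
Residual b − A·x = (0.1147, -0.0002)

-0.0002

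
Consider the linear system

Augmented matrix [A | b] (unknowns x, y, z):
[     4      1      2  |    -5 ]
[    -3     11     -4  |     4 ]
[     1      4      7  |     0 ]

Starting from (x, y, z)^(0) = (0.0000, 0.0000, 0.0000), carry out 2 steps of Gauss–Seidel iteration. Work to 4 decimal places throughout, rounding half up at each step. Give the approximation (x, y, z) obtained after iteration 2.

Iteration 1:
  x = (-5 - (1)·0.0000 - (2)·0.0000) / (4) = -1.2500
  y = (4 - (-3)·-1.2500 - (-4)·0.0000) / (11) = 0.0227
  z = (0 - (1)·-1.2500 - (4)·0.0227) / (7) = 0.1656
Iteration 2:
  x = (-5 - (1)·0.0227 - (2)·0.1656) / (4) = -1.3385
  y = (4 - (-3)·-1.3385 - (-4)·0.1656) / (11) = 0.0588
  z = (0 - (1)·-1.3385 - (4)·0.0588) / (7) = 0.1576

(-1.3385, 0.0588, 0.1576)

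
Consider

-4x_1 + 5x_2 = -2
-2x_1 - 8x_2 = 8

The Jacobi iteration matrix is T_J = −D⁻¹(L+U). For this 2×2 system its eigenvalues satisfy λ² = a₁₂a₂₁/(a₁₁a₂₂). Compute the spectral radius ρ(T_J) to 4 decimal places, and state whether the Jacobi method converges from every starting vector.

0.5590

a₁₂a₂₁/(a₁₁a₂₂) = (5)·(-2) / ((-4)·(-8)) = -0.312500
ρ = √|-0.312500| = √0.312500 = 0.5590
ρ < 1, so Jacobi converges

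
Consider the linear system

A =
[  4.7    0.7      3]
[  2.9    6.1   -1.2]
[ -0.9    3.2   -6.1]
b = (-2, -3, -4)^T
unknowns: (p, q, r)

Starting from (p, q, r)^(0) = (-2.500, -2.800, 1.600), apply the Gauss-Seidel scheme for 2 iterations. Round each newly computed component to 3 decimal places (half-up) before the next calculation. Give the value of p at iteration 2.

Iteration 1:
  p = (-2 - (0.7)·-2.800 - (3)·1.600) / (4.7) = -1.030
  q = (-3 - (2.9)·-1.030 - (-1.2)·1.600) / (6.1) = 0.313
  r = (-4 - (-0.9)·-1.030 - (3.2)·0.313) / (-6.1) = 0.972
Iteration 2:
  p = (-2 - (0.7)·0.313 - (3)·0.972) / (4.7) = -1.093
  q = (-3 - (2.9)·-1.093 - (-1.2)·0.972) / (6.1) = 0.219
  r = (-4 - (-0.9)·-1.093 - (3.2)·0.219) / (-6.1) = 0.932

-1.093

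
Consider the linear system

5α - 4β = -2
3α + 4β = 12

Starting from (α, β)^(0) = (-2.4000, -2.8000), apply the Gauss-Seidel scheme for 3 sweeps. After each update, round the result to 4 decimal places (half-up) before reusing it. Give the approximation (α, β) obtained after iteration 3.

(-0.1504, 3.1128)

Iteration 1:
  α = (-2 - (-4)·-2.8000) / (5) = -2.6400
  β = (12 - (3)·-2.6400) / (4) = 4.9800
Iteration 2:
  α = (-2 - (-4)·4.9800) / (5) = 3.5840
  β = (12 - (3)·3.5840) / (4) = 0.3120
Iteration 3:
  α = (-2 - (-4)·0.3120) / (5) = -0.1504
  β = (12 - (3)·-0.1504) / (4) = 3.1128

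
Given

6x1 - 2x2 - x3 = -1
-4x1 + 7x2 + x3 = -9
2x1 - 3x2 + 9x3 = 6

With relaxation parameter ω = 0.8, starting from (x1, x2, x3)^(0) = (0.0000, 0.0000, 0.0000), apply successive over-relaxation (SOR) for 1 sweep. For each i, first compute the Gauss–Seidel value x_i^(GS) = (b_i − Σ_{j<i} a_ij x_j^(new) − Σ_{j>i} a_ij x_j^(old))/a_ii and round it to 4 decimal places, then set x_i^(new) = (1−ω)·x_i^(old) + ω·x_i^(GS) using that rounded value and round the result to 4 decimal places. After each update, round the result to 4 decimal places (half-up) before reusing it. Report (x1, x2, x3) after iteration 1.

Iteration 1:
  x1: GS value = (-1 - (-2)·0.0000 - (-1)·0.0000) / (6) = -0.1667;  x1 ← (1−ω)·0.0000 + ω·-0.1667 = -0.1334
  x2: GS value = (-9 - (-4)·-0.1334 - (1)·0.0000) / (7) = -1.3619;  x2 ← (1−ω)·0.0000 + ω·-1.3619 = -1.0895
  x3: GS value = (6 - (2)·-0.1334 - (-3)·-1.0895) / (9) = 0.3331;  x3 ← (1−ω)·0.0000 + ω·0.3331 = 0.2665

(-0.1334, -1.0895, 0.2665)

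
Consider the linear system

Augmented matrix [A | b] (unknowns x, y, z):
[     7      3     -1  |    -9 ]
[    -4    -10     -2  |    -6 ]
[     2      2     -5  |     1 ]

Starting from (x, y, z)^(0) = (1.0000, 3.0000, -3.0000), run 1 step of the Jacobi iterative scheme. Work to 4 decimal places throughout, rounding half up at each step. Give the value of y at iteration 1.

Iteration 1:
  x = (-9 - (3)·3.0000 - (-1)·-3.0000) / (7) = -3.0000
  y = (-6 - (-4)·1.0000 - (-2)·-3.0000) / (-10) = 0.8000
  z = (1 - (2)·1.0000 - (2)·3.0000) / (-5) = 1.4000

0.8000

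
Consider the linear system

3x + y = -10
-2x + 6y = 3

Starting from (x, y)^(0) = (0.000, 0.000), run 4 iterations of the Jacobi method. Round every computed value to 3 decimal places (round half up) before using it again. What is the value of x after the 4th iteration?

-3.111

Iteration 1:
  x = (-10 - (1)·0.000) / (3) = -3.333
  y = (3 - (-2)·0.000) / (6) = 0.500
Iteration 2:
  x = (-10 - (1)·0.500) / (3) = -3.500
  y = (3 - (-2)·-3.333) / (6) = -0.611
Iteration 3:
  x = (-10 - (1)·-0.611) / (3) = -3.130
  y = (3 - (-2)·-3.500) / (6) = -0.667
Iteration 4:
  x = (-10 - (1)·-0.667) / (3) = -3.111
  y = (3 - (-2)·-3.130) / (6) = -0.543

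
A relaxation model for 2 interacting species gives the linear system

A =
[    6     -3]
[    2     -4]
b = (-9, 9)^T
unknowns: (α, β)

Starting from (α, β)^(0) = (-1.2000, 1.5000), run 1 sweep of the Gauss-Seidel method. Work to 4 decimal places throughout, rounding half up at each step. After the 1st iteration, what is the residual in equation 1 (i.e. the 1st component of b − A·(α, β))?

-12.3750

Iteration 1:
  α = (-9 - (-3)·1.5000) / (6) = -0.7500
  β = (9 - (2)·-0.7500) / (-4) = -2.6250
Residual b − A·x = (-12.3750, 0.0000)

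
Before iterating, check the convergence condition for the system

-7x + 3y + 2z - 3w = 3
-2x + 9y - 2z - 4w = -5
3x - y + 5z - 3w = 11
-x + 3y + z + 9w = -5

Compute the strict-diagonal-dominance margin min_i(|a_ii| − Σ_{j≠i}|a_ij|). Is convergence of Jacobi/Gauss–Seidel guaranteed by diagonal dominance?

-2

row 1: |-7| − (3+2+3) = -1
row 2: |9| − (2+2+4) = 1
row 3: |5| − (3+1+3) = -2
row 4: |9| − (1+3+1) = 4
minimum over rows = -2 → not strictly diagonally dominant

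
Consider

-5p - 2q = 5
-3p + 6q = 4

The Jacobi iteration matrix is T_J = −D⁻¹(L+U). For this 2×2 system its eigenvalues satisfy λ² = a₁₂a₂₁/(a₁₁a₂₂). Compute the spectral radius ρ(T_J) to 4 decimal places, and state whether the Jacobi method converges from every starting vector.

0.4472

a₁₂a₂₁/(a₁₁a₂₂) = (-2)·(-3) / ((-5)·(6)) = -0.200000
ρ = √|-0.200000| = √0.200000 = 0.4472
ρ < 1, so Jacobi converges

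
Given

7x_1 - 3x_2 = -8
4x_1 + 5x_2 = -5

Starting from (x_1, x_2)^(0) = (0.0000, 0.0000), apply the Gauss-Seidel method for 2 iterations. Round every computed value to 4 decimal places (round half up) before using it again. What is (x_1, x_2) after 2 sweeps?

Iteration 1:
  x_1 = (-8 - (-3)·0.0000) / (7) = -1.1429
  x_2 = (-5 - (4)·-1.1429) / (5) = -0.0857
Iteration 2:
  x_1 = (-8 - (-3)·-0.0857) / (7) = -1.1796
  x_2 = (-5 - (4)·-1.1796) / (5) = -0.0563

(-1.1796, -0.0563)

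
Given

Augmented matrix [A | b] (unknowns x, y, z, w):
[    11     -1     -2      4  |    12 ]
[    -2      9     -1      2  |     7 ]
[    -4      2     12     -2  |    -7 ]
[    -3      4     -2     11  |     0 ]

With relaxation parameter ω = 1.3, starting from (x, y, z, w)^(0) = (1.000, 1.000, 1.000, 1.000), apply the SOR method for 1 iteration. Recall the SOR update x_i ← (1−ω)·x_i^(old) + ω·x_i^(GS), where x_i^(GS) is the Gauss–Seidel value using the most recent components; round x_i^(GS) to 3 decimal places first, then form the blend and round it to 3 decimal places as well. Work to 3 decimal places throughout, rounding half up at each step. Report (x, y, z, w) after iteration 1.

Iteration 1:
  x: GS value = (12 - (-1)·1.000 - (-2)·1.000 - (4)·1.000) / (11) = 1.000;  x ← (1−ω)·1.000 + ω·1.000 = 1.000
  y: GS value = (7 - (-2)·1.000 - (-1)·1.000 - (2)·1.000) / (9) = 0.889;  y ← (1−ω)·1.000 + ω·0.889 = 0.856
  z: GS value = (-7 - (-4)·1.000 - (2)·0.856 - (-2)·1.000) / (12) = -0.226;  z ← (1−ω)·1.000 + ω·-0.226 = -0.594
  w: GS value = (0 - (-3)·1.000 - (4)·0.856 - (-2)·-0.594) / (11) = -0.147;  w ← (1−ω)·1.000 + ω·-0.147 = -0.491

(1.000, 0.856, -0.594, -0.491)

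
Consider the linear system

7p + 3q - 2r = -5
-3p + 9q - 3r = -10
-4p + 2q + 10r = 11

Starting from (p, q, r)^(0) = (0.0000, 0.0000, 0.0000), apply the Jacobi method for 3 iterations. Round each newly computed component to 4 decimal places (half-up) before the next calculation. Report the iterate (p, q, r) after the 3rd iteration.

(0.0029, -0.7402, 1.3270)

Iteration 1:
  p = (-5 - (3)·0.0000 - (-2)·0.0000) / (7) = -0.7143
  q = (-10 - (-3)·0.0000 - (-3)·0.0000) / (9) = -1.1111
  r = (11 - (-4)·0.0000 - (2)·0.0000) / (10) = 1.1000
Iteration 2:
  p = (-5 - (3)·-1.1111 - (-2)·1.1000) / (7) = 0.0762
  q = (-10 - (-3)·-0.7143 - (-3)·1.1000) / (9) = -0.9825
  r = (11 - (-4)·-0.7143 - (2)·-1.1111) / (10) = 1.0365
Iteration 3:
  p = (-5 - (3)·-0.9825 - (-2)·1.0365) / (7) = 0.0029
  q = (-10 - (-3)·0.0762 - (-3)·1.0365) / (9) = -0.7402
  r = (11 - (-4)·0.0762 - (2)·-0.9825) / (10) = 1.3270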